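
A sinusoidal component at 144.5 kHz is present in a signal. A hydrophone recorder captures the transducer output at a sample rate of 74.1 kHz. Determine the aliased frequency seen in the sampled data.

3.7 kHz

144.5 kHz mod fs = 70.4 kHz.
70.4 kHz > fs/2 = 37.05 kHz, folds to fs − 70.4 kHz = 3.7 kHz.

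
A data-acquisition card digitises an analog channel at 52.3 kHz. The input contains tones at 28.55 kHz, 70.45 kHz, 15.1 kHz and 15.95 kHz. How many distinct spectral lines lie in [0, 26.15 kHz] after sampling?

fs/2 = 26.15 kHz.
28.55 kHz > fs/2 = 26.15 kHz, folds to fs − 28.55 kHz = 23.75 kHz.
70.45 kHz mod fs = 18.15 kHz.
18.15 kHz ≤ fs/2 = 26.15 kHz, appears at 18.15 kHz.
15.1 kHz ≤ fs/2 = 26.15 kHz, passes unchanged.
15.95 kHz ≤ fs/2 = 26.15 kHz, passes unchanged.
Distinct values: {15.1 kHz, 15.95 kHz, 18.15 kHz, 23.75 kHz} → 4.

4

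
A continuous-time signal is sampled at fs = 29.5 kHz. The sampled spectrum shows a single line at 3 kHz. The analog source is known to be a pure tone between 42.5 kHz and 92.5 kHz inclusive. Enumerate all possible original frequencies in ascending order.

Frequencies that alias to 3 kHz are k·fs ± 3 kHz for integer k ≥ 0.
k=0: 3 kHz.
k=1: 26.5 kHz, 32.5 kHz.
k=2: 56 kHz, 62 kHz.
k=3: 85.5 kHz, 91.5 kHz.
k=4: 115 kHz, 121 kHz.
Within [42.5 kHz, 92.5 kHz]: 56 kHz, 62 kHz, 85.5 kHz, 91.5 kHz.

56 kHz, 62 kHz, 85.5 kHz, 91.5 kHz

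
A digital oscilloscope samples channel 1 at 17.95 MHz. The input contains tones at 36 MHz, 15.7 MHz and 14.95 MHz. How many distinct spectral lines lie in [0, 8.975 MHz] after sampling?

fs/2 = 8.975 MHz.
36 MHz mod fs = 0.1 MHz.
0.1 MHz ≤ fs/2 = 8.975 MHz, appears at 0.1 MHz.
15.7 MHz > fs/2 = 8.975 MHz, folds to fs − 15.7 MHz = 2.25 MHz.
14.95 MHz > fs/2 = 8.975 MHz, folds to fs − 14.95 MHz = 3 MHz.
Distinct values: {0.1 MHz, 2.25 MHz, 3 MHz} → 3.

3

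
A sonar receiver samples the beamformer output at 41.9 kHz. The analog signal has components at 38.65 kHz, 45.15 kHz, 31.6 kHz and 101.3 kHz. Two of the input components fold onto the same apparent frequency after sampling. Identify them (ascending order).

38.65 kHz, 45.15 kHz

fs/2 = 20.95 kHz.
38.65 kHz > fs/2 = 20.95 kHz, folds to fs − 38.65 kHz = 3.25 kHz.
45.15 kHz mod fs = 3.25 kHz.
3.25 kHz ≤ fs/2 = 20.95 kHz, appears at 3.25 kHz.
31.6 kHz > fs/2 = 20.95 kHz, folds to fs − 31.6 kHz = 10.3 kHz.
101.3 kHz mod fs = 17.5 kHz.
17.5 kHz ≤ fs/2 = 20.95 kHz, appears at 17.5 kHz.
38.65 kHz and 45.15 kHz both map to 3.25 kHz.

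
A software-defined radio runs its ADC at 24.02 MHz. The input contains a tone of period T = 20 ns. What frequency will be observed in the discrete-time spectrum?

T = 20 ns → f = 1/T = 50 MHz.
50 MHz mod fs = 1.96 MHz.
1.96 MHz ≤ fs/2 = 12.01 MHz, appears at 1.96 MHz.

1.96 MHz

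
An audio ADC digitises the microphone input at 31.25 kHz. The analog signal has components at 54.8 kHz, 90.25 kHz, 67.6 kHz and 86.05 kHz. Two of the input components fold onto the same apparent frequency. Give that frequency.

7.7 kHz

fs/2 = 15.625 kHz.
54.8 kHz mod fs = 23.55 kHz.
23.55 kHz > fs/2 = 15.625 kHz, folds to fs − 23.55 kHz = 7.7 kHz.
90.25 kHz mod fs = 27.75 kHz.
27.75 kHz > fs/2 = 15.625 kHz, folds to fs − 27.75 kHz = 3.5 kHz.
67.6 kHz mod fs = 5.1 kHz.
5.1 kHz ≤ fs/2 = 15.625 kHz, appears at 5.1 kHz.
86.05 kHz mod fs = 23.55 kHz.
23.55 kHz > fs/2 = 15.625 kHz, folds to fs − 23.55 kHz = 7.7 kHz.
54.8 kHz and 86.05 kHz both map to 7.7 kHz.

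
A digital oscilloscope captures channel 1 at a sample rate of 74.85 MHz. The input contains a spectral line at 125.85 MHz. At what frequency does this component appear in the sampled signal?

23.85 MHz

125.85 MHz mod fs = 51 MHz.
51 MHz > fs/2 = 37.425 MHz, folds to fs − 51 MHz = 23.85 MHz.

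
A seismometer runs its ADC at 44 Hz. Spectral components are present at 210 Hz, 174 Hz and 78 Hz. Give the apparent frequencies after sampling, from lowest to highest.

2 Hz, 10 Hz

fs/2 = 22 Hz.
210 Hz mod fs = 34 Hz.
34 Hz > fs/2 = 22 Hz, folds to fs − 34 Hz = 10 Hz.
174 Hz mod fs = 42 Hz.
42 Hz > fs/2 = 22 Hz, folds to fs − 42 Hz = 2 Hz.
78 Hz mod fs = 34 Hz.
34 Hz > fs/2 = 22 Hz, folds to fs − 34 Hz = 10 Hz.
Distinct values: {2 Hz, 10 Hz}.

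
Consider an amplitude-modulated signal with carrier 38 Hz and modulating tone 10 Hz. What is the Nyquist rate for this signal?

AM sidebands sit at fc ± fm = 28 Hz and 48 Hz.
Highest-frequency component: 48 Hz.
Nyquist rate = 2 × 48 Hz = 96 Hz.

96 Hz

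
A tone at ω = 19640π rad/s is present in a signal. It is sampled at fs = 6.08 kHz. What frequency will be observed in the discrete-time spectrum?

ω = 19640π rad/s → f = ω/(2π) = 9820 Hz = 9.82 kHz.
9.82 kHz mod fs = 3.74 kHz.
3.74 kHz > fs/2 = 3.04 kHz, folds to fs − 3.74 kHz = 2.34 kHz.

2.34 kHz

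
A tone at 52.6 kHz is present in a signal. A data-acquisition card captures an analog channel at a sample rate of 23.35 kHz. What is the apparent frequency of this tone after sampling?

5.9 kHz

52.6 kHz mod fs = 5.9 kHz.
5.9 kHz ≤ fs/2 = 11.675 kHz, appears at 5.9 kHz.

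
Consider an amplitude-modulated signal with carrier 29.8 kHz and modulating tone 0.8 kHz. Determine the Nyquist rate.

AM sidebands sit at fc ± fm = 29 kHz and 30.6 kHz.
Highest-frequency component: 30.6 kHz.
Nyquist rate = 2 × 30.6 kHz = 61.2 kHz.

61.2 kHz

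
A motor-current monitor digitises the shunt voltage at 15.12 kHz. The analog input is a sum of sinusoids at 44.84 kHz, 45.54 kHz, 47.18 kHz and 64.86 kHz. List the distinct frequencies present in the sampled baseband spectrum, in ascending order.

fs/2 = 7.56 kHz.
44.84 kHz mod fs = 14.6 kHz.
14.6 kHz > fs/2 = 7.56 kHz, folds to fs − 14.6 kHz = 0.52 kHz.
45.54 kHz mod fs = 0.18 kHz.
0.18 kHz ≤ fs/2 = 7.56 kHz, appears at 0.18 kHz.
47.18 kHz mod fs = 1.82 kHz.
1.82 kHz ≤ fs/2 = 7.56 kHz, appears at 1.82 kHz.
64.86 kHz mod fs = 4.38 kHz.
4.38 kHz ≤ fs/2 = 7.56 kHz, appears at 4.38 kHz.
Distinct values: {0.18 kHz, 0.52 kHz, 1.82 kHz, 4.38 kHz}.

0.18 kHz, 0.52 kHz, 1.82 kHz, 4.38 kHz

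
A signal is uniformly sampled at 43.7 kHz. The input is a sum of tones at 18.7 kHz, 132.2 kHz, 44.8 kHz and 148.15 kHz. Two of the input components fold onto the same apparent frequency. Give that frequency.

fs/2 = 21.85 kHz.
18.7 kHz ≤ fs/2 = 21.85 kHz, passes unchanged.
132.2 kHz mod fs = 1.1 kHz.
1.1 kHz ≤ fs/2 = 21.85 kHz, appears at 1.1 kHz.
44.8 kHz mod fs = 1.1 kHz.
1.1 kHz ≤ fs/2 = 21.85 kHz, appears at 1.1 kHz.
148.15 kHz mod fs = 17.05 kHz.
17.05 kHz ≤ fs/2 = 21.85 kHz, appears at 17.05 kHz.
44.8 kHz and 132.2 kHz both map to 1.1 kHz.

1.1 kHz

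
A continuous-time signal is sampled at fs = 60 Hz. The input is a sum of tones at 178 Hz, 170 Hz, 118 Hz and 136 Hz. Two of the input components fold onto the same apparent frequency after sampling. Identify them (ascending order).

118 Hz, 178 Hz

fs/2 = 30 Hz.
178 Hz mod fs = 58 Hz.
58 Hz > fs/2 = 30 Hz, folds to fs − 58 Hz = 2 Hz.
170 Hz mod fs = 50 Hz.
50 Hz > fs/2 = 30 Hz, folds to fs − 50 Hz = 10 Hz.
118 Hz mod fs = 58 Hz.
58 Hz > fs/2 = 30 Hz, folds to fs − 58 Hz = 2 Hz.
136 Hz mod fs = 16 Hz.
16 Hz ≤ fs/2 = 30 Hz, appears at 16 Hz.
118 Hz and 178 Hz both map to 2 Hz.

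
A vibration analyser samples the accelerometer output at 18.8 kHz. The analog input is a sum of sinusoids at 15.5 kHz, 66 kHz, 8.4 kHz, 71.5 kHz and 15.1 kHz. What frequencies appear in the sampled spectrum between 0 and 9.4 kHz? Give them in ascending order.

3.3 kHz, 3.7 kHz, 8.4 kHz, 9.2 kHz

fs/2 = 9.4 kHz.
15.5 kHz > fs/2 = 9.4 kHz, folds to fs − 15.5 kHz = 3.3 kHz.
66 kHz mod fs = 9.6 kHz.
9.6 kHz > fs/2 = 9.4 kHz, folds to fs − 9.6 kHz = 9.2 kHz.
8.4 kHz ≤ fs/2 = 9.4 kHz, passes unchanged.
71.5 kHz mod fs = 15.1 kHz.
15.1 kHz > fs/2 = 9.4 kHz, folds to fs − 15.1 kHz = 3.7 kHz.
15.1 kHz > fs/2 = 9.4 kHz, folds to fs − 15.1 kHz = 3.7 kHz.
Distinct values: {3.3 kHz, 3.7 kHz, 8.4 kHz, 9.2 kHz}.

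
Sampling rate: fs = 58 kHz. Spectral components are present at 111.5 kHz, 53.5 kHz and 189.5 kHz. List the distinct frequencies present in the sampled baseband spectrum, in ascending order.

4.5 kHz, 15.5 kHz

fs/2 = 29 kHz.
111.5 kHz mod fs = 53.5 kHz.
53.5 kHz > fs/2 = 29 kHz, folds to fs − 53.5 kHz = 4.5 kHz.
53.5 kHz > fs/2 = 29 kHz, folds to fs − 53.5 kHz = 4.5 kHz.
189.5 kHz mod fs = 15.5 kHz.
15.5 kHz ≤ fs/2 = 29 kHz, appears at 15.5 kHz.
Distinct values: {4.5 kHz, 15.5 kHz}.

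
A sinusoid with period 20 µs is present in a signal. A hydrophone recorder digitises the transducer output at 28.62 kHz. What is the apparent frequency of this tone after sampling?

7.24 kHz

T = 20 µs → f = 1/T = 50 kHz.
50 kHz mod fs = 21.38 kHz.
21.38 kHz > fs/2 = 14.31 kHz, folds to fs − 21.38 kHz = 7.24 kHz.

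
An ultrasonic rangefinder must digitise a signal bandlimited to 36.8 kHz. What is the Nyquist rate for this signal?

Nyquist rate = 2 × 36.8 kHz = 73.6 kHz.

73.6 kHz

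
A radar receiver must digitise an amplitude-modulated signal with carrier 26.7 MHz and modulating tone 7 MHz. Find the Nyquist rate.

AM sidebands sit at fc ± fm = 19.7 MHz and 33.7 MHz.
Highest-frequency component: 33.7 MHz.
Nyquist rate = 2 × 33.7 MHz = 67.4 MHz.

67.4 MHz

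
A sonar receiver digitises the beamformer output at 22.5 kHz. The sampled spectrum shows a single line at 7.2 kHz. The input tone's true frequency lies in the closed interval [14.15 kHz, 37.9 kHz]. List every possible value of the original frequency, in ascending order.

15.3 kHz, 29.7 kHz, 37.8 kHz

Frequencies that alias to 7.2 kHz are k·fs ± 7.2 kHz for integer k ≥ 0.
k=0: 7.2 kHz.
k=1: 15.3 kHz, 29.7 kHz.
k=2: 37.8 kHz, 52.2 kHz.
k=3: 60.3 kHz, 74.7 kHz.
Within [14.15 kHz, 37.9 kHz]: 15.3 kHz, 29.7 kHz, 37.8 kHz.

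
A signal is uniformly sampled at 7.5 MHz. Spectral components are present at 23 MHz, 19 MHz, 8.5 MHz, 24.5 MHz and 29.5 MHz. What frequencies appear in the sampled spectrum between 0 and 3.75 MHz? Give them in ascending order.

0.5 MHz, 1 MHz, 2 MHz, 3.5 MHz

fs/2 = 3.75 MHz.
23 MHz mod fs = 0.5 MHz.
0.5 MHz ≤ fs/2 = 3.75 MHz, appears at 0.5 MHz.
19 MHz mod fs = 4 MHz.
4 MHz > fs/2 = 3.75 MHz, folds to fs − 4 MHz = 3.5 MHz.
8.5 MHz mod fs = 1 MHz.
1 MHz ≤ fs/2 = 3.75 MHz, appears at 1 MHz.
24.5 MHz mod fs = 2 MHz.
2 MHz ≤ fs/2 = 3.75 MHz, appears at 2 MHz.
29.5 MHz mod fs = 7 MHz.
7 MHz > fs/2 = 3.75 MHz, folds to fs − 7 MHz = 0.5 MHz.
Distinct values: {0.5 MHz, 1 MHz, 2 MHz, 3.5 MHz}.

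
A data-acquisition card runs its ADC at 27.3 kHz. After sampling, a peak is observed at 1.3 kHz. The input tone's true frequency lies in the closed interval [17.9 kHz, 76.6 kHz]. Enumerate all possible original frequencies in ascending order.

26 kHz, 28.6 kHz, 53.3 kHz, 55.9 kHz

Frequencies that alias to 1.3 kHz are k·fs ± 1.3 kHz for integer k ≥ 0.
k=0: 1.3 kHz.
k=1: 26 kHz, 28.6 kHz.
k=2: 53.3 kHz, 55.9 kHz.
k=3: 80.6 kHz, 83.2 kHz.
Within [17.9 kHz, 76.6 kHz]: 26 kHz, 28.6 kHz, 53.3 kHz, 55.9 kHz.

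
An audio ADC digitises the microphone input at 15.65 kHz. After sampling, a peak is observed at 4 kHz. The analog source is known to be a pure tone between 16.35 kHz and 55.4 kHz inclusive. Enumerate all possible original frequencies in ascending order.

Frequencies that alias to 4 kHz are k·fs ± 4 kHz for integer k ≥ 0.
k=0: 4 kHz.
k=1: 11.65 kHz, 19.65 kHz.
k=2: 27.3 kHz, 35.3 kHz.
k=3: 42.95 kHz, 50.95 kHz.
k=4: 58.6 kHz, 66.6 kHz.
Within [16.35 kHz, 55.4 kHz]: 19.65 kHz, 27.3 kHz, 35.3 kHz, 42.95 kHz, 50.95 kHz.

19.65 kHz, 27.3 kHz, 35.3 kHz, 42.95 kHz, 50.95 kHz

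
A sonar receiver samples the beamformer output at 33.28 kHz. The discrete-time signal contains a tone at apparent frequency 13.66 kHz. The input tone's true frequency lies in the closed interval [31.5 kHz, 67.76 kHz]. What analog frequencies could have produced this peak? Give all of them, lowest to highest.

Frequencies that alias to 13.66 kHz are k·fs ± 13.66 kHz for integer k ≥ 0.
k=0: 13.66 kHz.
k=1: 19.62 kHz, 46.94 kHz.
k=2: 52.9 kHz, 80.22 kHz.
k=3: 86.18 kHz, 113.5 kHz.
Within [31.5 kHz, 67.76 kHz]: 46.94 kHz, 52.9 kHz.

46.94 kHz, 52.9 kHz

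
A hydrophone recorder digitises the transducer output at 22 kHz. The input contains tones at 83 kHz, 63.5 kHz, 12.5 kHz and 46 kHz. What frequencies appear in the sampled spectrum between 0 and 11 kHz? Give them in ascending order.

fs/2 = 11 kHz.
83 kHz mod fs = 17 kHz.
17 kHz > fs/2 = 11 kHz, folds to fs − 17 kHz = 5 kHz.
63.5 kHz mod fs = 19.5 kHz.
19.5 kHz > fs/2 = 11 kHz, folds to fs − 19.5 kHz = 2.5 kHz.
12.5 kHz > fs/2 = 11 kHz, folds to fs − 12.5 kHz = 9.5 kHz.
46 kHz mod fs = 2 kHz.
2 kHz ≤ fs/2 = 11 kHz, appears at 2 kHz.
Distinct values: {2 kHz, 2.5 kHz, 5 kHz, 9.5 kHz}.

2 kHz, 2.5 kHz, 5 kHz, 9.5 kHz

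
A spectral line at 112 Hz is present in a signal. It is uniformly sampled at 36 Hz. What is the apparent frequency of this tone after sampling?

4 Hz

112 Hz mod fs = 4 Hz.
4 Hz ≤ fs/2 = 18 Hz, appears at 4 Hz.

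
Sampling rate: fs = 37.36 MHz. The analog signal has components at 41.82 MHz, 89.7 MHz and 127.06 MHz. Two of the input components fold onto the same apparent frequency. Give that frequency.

fs/2 = 18.68 MHz.
41.82 MHz mod fs = 4.46 MHz.
4.46 MHz ≤ fs/2 = 18.68 MHz, appears at 4.46 MHz.
89.7 MHz mod fs = 14.98 MHz.
14.98 MHz ≤ fs/2 = 18.68 MHz, appears at 14.98 MHz.
127.06 MHz mod fs = 14.98 MHz.
14.98 MHz ≤ fs/2 = 18.68 MHz, appears at 14.98 MHz.
89.7 MHz and 127.06 MHz both map to 14.98 MHz.

14.98 MHz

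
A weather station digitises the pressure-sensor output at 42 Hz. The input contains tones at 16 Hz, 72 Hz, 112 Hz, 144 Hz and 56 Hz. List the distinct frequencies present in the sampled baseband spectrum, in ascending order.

fs/2 = 21 Hz.
16 Hz ≤ fs/2 = 21 Hz, passes unchanged.
72 Hz mod fs = 30 Hz.
30 Hz > fs/2 = 21 Hz, folds to fs − 30 Hz = 12 Hz.
112 Hz mod fs = 28 Hz.
28 Hz > fs/2 = 21 Hz, folds to fs − 28 Hz = 14 Hz.
144 Hz mod fs = 18 Hz.
18 Hz ≤ fs/2 = 21 Hz, appears at 18 Hz.
56 Hz mod fs = 14 Hz.
14 Hz ≤ fs/2 = 21 Hz, appears at 14 Hz.
Distinct values: {12 Hz, 14 Hz, 16 Hz, 18 Hz}.

12 Hz, 14 Hz, 16 Hz, 18 Hz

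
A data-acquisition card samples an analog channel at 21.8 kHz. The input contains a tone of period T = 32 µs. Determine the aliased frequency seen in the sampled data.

9.45 kHz

T = 32 µs → f = 1/T = 31.25 kHz.
31.25 kHz mod fs = 9.45 kHz.
9.45 kHz ≤ fs/2 = 10.9 kHz, appears at 9.45 kHz.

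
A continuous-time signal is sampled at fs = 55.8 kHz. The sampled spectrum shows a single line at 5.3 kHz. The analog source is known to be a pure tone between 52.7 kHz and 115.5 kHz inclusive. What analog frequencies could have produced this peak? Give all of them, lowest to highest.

Frequencies that alias to 5.3 kHz are k·fs ± 5.3 kHz for integer k ≥ 0.
k=0: 5.3 kHz.
k=1: 50.5 kHz, 61.1 kHz.
k=2: 106.3 kHz, 116.9 kHz.
k=3: 162.1 kHz, 172.7 kHz.
Within [52.7 kHz, 115.5 kHz]: 61.1 kHz, 106.3 kHz.

61.1 kHz, 106.3 kHz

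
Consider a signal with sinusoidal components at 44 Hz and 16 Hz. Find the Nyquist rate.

88 Hz

Highest-frequency component: 44 Hz.
Nyquist rate = 2 × 44 Hz = 88 Hz.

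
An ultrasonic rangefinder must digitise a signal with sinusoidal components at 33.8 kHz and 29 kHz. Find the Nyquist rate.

67.6 kHz

Highest-frequency component: 33.8 kHz.
Nyquist rate = 2 × 33.8 kHz = 67.6 kHz.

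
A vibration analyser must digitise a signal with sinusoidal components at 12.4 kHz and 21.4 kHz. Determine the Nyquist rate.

Highest-frequency component: 21.4 kHz.
Nyquist rate = 2 × 21.4 kHz = 42.8 kHz.

42.8 kHz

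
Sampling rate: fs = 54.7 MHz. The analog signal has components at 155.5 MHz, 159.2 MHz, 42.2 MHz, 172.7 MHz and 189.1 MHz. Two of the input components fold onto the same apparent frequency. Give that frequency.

8.6 MHz

fs/2 = 27.35 MHz.
155.5 MHz mod fs = 46.1 MHz.
46.1 MHz > fs/2 = 27.35 MHz, folds to fs − 46.1 MHz = 8.6 MHz.
159.2 MHz mod fs = 49.8 MHz.
49.8 MHz > fs/2 = 27.35 MHz, folds to fs − 49.8 MHz = 4.9 MHz.
42.2 MHz > fs/2 = 27.35 MHz, folds to fs − 42.2 MHz = 12.5 MHz.
172.7 MHz mod fs = 8.6 MHz.
8.6 MHz ≤ fs/2 = 27.35 MHz, appears at 8.6 MHz.
189.1 MHz mod fs = 25 MHz.
25 MHz ≤ fs/2 = 27.35 MHz, appears at 25 MHz.
155.5 MHz and 172.7 MHz both map to 8.6 MHz.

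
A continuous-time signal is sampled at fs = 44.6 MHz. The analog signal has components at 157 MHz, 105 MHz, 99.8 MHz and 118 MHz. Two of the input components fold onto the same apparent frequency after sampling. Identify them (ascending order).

105 MHz, 118 MHz

fs/2 = 22.3 MHz.
157 MHz mod fs = 23.2 MHz.
23.2 MHz > fs/2 = 22.3 MHz, folds to fs − 23.2 MHz = 21.4 MHz.
105 MHz mod fs = 15.8 MHz.
15.8 MHz ≤ fs/2 = 22.3 MHz, appears at 15.8 MHz.
99.8 MHz mod fs = 10.6 MHz.
10.6 MHz ≤ fs/2 = 22.3 MHz, appears at 10.6 MHz.
118 MHz mod fs = 28.8 MHz.
28.8 MHz > fs/2 = 22.3 MHz, folds to fs − 28.8 MHz = 15.8 MHz.
105 MHz and 118 MHz both map to 15.8 MHz.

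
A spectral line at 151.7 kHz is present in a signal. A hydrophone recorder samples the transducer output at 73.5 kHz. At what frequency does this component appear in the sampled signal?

4.7 kHz

151.7 kHz mod fs = 4.7 kHz.
4.7 kHz ≤ fs/2 = 36.75 kHz, appears at 4.7 kHz.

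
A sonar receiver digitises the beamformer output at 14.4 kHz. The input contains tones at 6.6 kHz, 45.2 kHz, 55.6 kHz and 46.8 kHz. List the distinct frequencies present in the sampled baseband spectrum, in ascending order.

fs/2 = 7.2 kHz.
6.6 kHz ≤ fs/2 = 7.2 kHz, passes unchanged.
45.2 kHz mod fs = 2 kHz.
2 kHz ≤ fs/2 = 7.2 kHz, appears at 2 kHz.
55.6 kHz mod fs = 12.4 kHz.
12.4 kHz > fs/2 = 7.2 kHz, folds to fs − 12.4 kHz = 2 kHz.
46.8 kHz mod fs = 3.6 kHz.
3.6 kHz ≤ fs/2 = 7.2 kHz, appears at 3.6 kHz.
Distinct values: {2 kHz, 3.6 kHz, 6.6 kHz}.

2 kHz, 3.6 kHz, 6.6 kHz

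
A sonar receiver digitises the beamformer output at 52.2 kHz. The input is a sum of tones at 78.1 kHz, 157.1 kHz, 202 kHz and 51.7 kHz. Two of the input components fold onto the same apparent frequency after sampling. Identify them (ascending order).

fs/2 = 26.1 kHz.
78.1 kHz mod fs = 25.9 kHz.
25.9 kHz ≤ fs/2 = 26.1 kHz, appears at 25.9 kHz.
157.1 kHz mod fs = 0.5 kHz.
0.5 kHz ≤ fs/2 = 26.1 kHz, appears at 0.5 kHz.
202 kHz mod fs = 45.4 kHz.
45.4 kHz > fs/2 = 26.1 kHz, folds to fs − 45.4 kHz = 6.8 kHz.
51.7 kHz > fs/2 = 26.1 kHz, folds to fs − 51.7 kHz = 0.5 kHz.
51.7 kHz and 157.1 kHz both map to 0.5 kHz.

51.7 kHz, 157.1 kHz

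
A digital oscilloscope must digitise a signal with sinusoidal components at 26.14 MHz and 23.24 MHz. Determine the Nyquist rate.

Highest-frequency component: 26.14 MHz.
Nyquist rate = 2 × 26.14 MHz = 52.28 MHz.

52.28 MHz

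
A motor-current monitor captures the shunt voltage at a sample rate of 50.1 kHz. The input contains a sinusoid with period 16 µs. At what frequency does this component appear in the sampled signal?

12.4 kHz

T = 16 µs → f = 1/T = 62.5 kHz.
62.5 kHz mod fs = 12.4 kHz.
12.4 kHz ≤ fs/2 = 25.05 kHz, appears at 12.4 kHz.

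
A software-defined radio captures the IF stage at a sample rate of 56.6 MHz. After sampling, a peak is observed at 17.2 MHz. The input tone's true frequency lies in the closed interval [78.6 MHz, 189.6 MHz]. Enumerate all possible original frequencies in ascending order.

96 MHz, 130.4 MHz, 152.6 MHz, 187 MHz

Frequencies that alias to 17.2 MHz are k·fs ± 17.2 MHz for integer k ≥ 0.
k=0: 17.2 MHz.
k=1: 39.4 MHz, 73.8 MHz.
k=2: 96 MHz, 130.4 MHz.
k=3: 152.6 MHz, 187 MHz.
k=4: 209.2 MHz, 243.6 MHz.
Within [78.6 MHz, 189.6 MHz]: 96 MHz, 130.4 MHz, 152.6 MHz, 187 MHz.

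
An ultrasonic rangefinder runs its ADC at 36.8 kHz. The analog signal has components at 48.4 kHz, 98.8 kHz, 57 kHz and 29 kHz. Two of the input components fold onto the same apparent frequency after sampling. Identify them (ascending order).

fs/2 = 18.4 kHz.
48.4 kHz mod fs = 11.6 kHz.
11.6 kHz ≤ fs/2 = 18.4 kHz, appears at 11.6 kHz.
98.8 kHz mod fs = 25.2 kHz.
25.2 kHz > fs/2 = 18.4 kHz, folds to fs − 25.2 kHz = 11.6 kHz.
57 kHz mod fs = 20.2 kHz.
20.2 kHz > fs/2 = 18.4 kHz, folds to fs − 20.2 kHz = 16.6 kHz.
29 kHz > fs/2 = 18.4 kHz, folds to fs − 29 kHz = 7.8 kHz.
48.4 kHz and 98.8 kHz both map to 11.6 kHz.

48.4 kHz, 98.8 kHz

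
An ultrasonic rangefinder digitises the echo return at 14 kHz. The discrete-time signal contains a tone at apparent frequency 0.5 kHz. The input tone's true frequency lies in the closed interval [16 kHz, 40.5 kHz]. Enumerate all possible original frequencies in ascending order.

Frequencies that alias to 0.5 kHz are k·fs ± 0.5 kHz for integer k ≥ 0.
k=0: 0.5 kHz.
k=1: 13.5 kHz, 14.5 kHz.
k=2: 27.5 kHz, 28.5 kHz.
k=3: 41.5 kHz, 42.5 kHz.
Within [16 kHz, 40.5 kHz]: 27.5 kHz, 28.5 kHz.

27.5 kHz, 28.5 kHz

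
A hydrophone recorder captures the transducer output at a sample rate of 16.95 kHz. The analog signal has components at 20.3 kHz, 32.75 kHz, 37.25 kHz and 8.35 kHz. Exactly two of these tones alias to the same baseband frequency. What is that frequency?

fs/2 = 8.475 kHz.
20.3 kHz mod fs = 3.35 kHz.
3.35 kHz ≤ fs/2 = 8.475 kHz, appears at 3.35 kHz.
32.75 kHz mod fs = 15.8 kHz.
15.8 kHz > fs/2 = 8.475 kHz, folds to fs − 15.8 kHz = 1.15 kHz.
37.25 kHz mod fs = 3.35 kHz.
3.35 kHz ≤ fs/2 = 8.475 kHz, appears at 3.35 kHz.
8.35 kHz ≤ fs/2 = 8.475 kHz, passes unchanged.
20.3 kHz and 37.25 kHz both map to 3.35 kHz.

3.35 kHz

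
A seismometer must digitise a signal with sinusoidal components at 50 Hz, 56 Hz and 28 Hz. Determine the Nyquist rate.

112 Hz

Highest-frequency component: 56 Hz.
Nyquist rate = 2 × 56 Hz = 112 Hz.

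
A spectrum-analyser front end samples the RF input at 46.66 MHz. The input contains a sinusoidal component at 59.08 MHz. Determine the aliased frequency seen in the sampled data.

59.08 MHz mod fs = 12.42 MHz.
12.42 MHz ≤ fs/2 = 23.33 MHz, appears at 12.42 MHz.

12.42 MHz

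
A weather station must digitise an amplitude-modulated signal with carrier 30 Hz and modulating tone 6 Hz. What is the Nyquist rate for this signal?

72 Hz

AM sidebands sit at fc ± fm = 24 Hz and 36 Hz.
Highest-frequency component: 36 Hz.
Nyquist rate = 2 × 36 Hz = 72 Hz.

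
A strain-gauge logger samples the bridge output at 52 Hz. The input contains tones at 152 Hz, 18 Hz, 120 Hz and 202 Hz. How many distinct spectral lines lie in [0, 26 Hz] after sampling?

4

fs/2 = 26 Hz.
152 Hz mod fs = 48 Hz.
48 Hz > fs/2 = 26 Hz, folds to fs − 48 Hz = 4 Hz.
18 Hz ≤ fs/2 = 26 Hz, passes unchanged.
120 Hz mod fs = 16 Hz.
16 Hz ≤ fs/2 = 26 Hz, appears at 16 Hz.
202 Hz mod fs = 46 Hz.
46 Hz > fs/2 = 26 Hz, folds to fs − 46 Hz = 6 Hz.
Distinct values: {4 Hz, 6 Hz, 16 Hz, 18 Hz} → 4.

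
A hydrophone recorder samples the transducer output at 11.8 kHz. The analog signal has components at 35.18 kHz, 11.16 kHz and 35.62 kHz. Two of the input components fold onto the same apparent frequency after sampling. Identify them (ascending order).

35.18 kHz, 35.62 kHz

fs/2 = 5.9 kHz.
35.18 kHz mod fs = 11.58 kHz.
11.58 kHz > fs/2 = 5.9 kHz, folds to fs − 11.58 kHz = 0.22 kHz.
11.16 kHz > fs/2 = 5.9 kHz, folds to fs − 11.16 kHz = 0.64 kHz.
35.62 kHz mod fs = 0.22 kHz.
0.22 kHz ≤ fs/2 = 5.9 kHz, appears at 0.22 kHz.
35.18 kHz and 35.62 kHz both map to 0.22 kHz.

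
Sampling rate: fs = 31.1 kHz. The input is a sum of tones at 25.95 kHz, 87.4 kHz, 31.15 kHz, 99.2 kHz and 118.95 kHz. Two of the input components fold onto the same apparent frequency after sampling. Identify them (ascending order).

fs/2 = 15.55 kHz.
25.95 kHz > fs/2 = 15.55 kHz, folds to fs − 25.95 kHz = 5.15 kHz.
87.4 kHz mod fs = 25.2 kHz.
25.2 kHz > fs/2 = 15.55 kHz, folds to fs − 25.2 kHz = 5.9 kHz.
31.15 kHz mod fs = 0.05 kHz.
0.05 kHz ≤ fs/2 = 15.55 kHz, appears at 0.05 kHz.
99.2 kHz mod fs = 5.9 kHz.
5.9 kHz ≤ fs/2 = 15.55 kHz, appears at 5.9 kHz.
118.95 kHz mod fs = 25.65 kHz.
25.65 kHz > fs/2 = 15.55 kHz, folds to fs − 25.65 kHz = 5.45 kHz.
87.4 kHz and 99.2 kHz both map to 5.9 kHz.

87.4 kHz, 99.2 kHz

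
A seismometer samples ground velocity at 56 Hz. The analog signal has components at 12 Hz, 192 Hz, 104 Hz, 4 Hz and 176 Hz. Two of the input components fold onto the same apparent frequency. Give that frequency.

8 Hz

fs/2 = 28 Hz.
12 Hz ≤ fs/2 = 28 Hz, passes unchanged.
192 Hz mod fs = 24 Hz.
24 Hz ≤ fs/2 = 28 Hz, appears at 24 Hz.
104 Hz mod fs = 48 Hz.
48 Hz > fs/2 = 28 Hz, folds to fs − 48 Hz = 8 Hz.
4 Hz ≤ fs/2 = 28 Hz, passes unchanged.
176 Hz mod fs = 8 Hz.
8 Hz ≤ fs/2 = 28 Hz, appears at 8 Hz.
104 Hz and 176 Hz both map to 8 Hz.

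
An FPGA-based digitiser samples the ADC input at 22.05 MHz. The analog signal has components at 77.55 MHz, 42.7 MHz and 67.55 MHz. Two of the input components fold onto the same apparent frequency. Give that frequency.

fs/2 = 11.025 MHz.
77.55 MHz mod fs = 11.4 MHz.
11.4 MHz > fs/2 = 11.025 MHz, folds to fs − 11.4 MHz = 10.65 MHz.
42.7 MHz mod fs = 20.65 MHz.
20.65 MHz > fs/2 = 11.025 MHz, folds to fs − 20.65 MHz = 1.4 MHz.
67.55 MHz mod fs = 1.4 MHz.
1.4 MHz ≤ fs/2 = 11.025 MHz, appears at 1.4 MHz.
42.7 MHz and 67.55 MHz both map to 1.4 MHz.

1.4 MHz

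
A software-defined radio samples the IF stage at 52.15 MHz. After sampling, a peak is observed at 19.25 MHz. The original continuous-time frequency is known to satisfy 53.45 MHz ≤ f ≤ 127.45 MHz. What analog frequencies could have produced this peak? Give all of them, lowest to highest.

71.4 MHz, 85.05 MHz, 123.55 MHz

Frequencies that alias to 19.25 MHz are k·fs ± 19.25 MHz for integer k ≥ 0.
k=0: 19.25 MHz.
k=1: 32.9 MHz, 71.4 MHz.
k=2: 85.05 MHz, 123.55 MHz.
k=3: 137.2 MHz, 175.7 MHz.
Within [53.45 MHz, 127.45 MHz]: 71.4 MHz, 85.05 MHz, 123.55 MHz.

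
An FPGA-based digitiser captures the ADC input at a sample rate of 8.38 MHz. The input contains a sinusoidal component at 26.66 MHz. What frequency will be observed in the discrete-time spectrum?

26.66 MHz mod fs = 1.52 MHz.
1.52 MHz ≤ fs/2 = 4.19 MHz, appears at 1.52 MHz.

1.52 MHz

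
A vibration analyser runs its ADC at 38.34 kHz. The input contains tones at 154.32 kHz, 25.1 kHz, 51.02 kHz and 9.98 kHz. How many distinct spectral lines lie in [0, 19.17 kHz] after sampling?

4

fs/2 = 19.17 kHz.
154.32 kHz mod fs = 0.96 kHz.
0.96 kHz ≤ fs/2 = 19.17 kHz, appears at 0.96 kHz.
25.1 kHz > fs/2 = 19.17 kHz, folds to fs − 25.1 kHz = 13.24 kHz.
51.02 kHz mod fs = 12.68 kHz.
12.68 kHz ≤ fs/2 = 19.17 kHz, appears at 12.68 kHz.
9.98 kHz ≤ fs/2 = 19.17 kHz, passes unchanged.
Distinct values: {0.96 kHz, 9.98 kHz, 12.68 kHz, 13.24 kHz} → 4.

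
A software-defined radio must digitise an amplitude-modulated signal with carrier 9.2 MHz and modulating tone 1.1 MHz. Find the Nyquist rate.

20.6 MHz

AM sidebands sit at fc ± fm = 8.1 MHz and 10.3 MHz.
Highest-frequency component: 10.3 MHz.
Nyquist rate = 2 × 10.3 MHz = 20.6 MHz.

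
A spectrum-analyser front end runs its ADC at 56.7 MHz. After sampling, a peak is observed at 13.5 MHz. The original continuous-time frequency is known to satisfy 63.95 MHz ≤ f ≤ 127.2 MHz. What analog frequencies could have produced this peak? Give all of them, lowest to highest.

Frequencies that alias to 13.5 MHz are k·fs ± 13.5 MHz for integer k ≥ 0.
k=0: 13.5 MHz.
k=1: 43.2 MHz, 70.2 MHz.
k=2: 99.9 MHz, 126.9 MHz.
k=3: 156.6 MHz, 183.6 MHz.
Within [63.95 MHz, 127.2 MHz]: 70.2 MHz, 99.9 MHz, 126.9 MHz.

70.2 MHz, 99.9 MHz, 126.9 MHz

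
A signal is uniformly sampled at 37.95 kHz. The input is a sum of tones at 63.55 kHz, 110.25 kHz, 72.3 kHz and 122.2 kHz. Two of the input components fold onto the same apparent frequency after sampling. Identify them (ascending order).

72.3 kHz, 110.25 kHz

fs/2 = 18.975 kHz.
63.55 kHz mod fs = 25.6 kHz.
25.6 kHz > fs/2 = 18.975 kHz, folds to fs − 25.6 kHz = 12.35 kHz.
110.25 kHz mod fs = 34.35 kHz.
34.35 kHz > fs/2 = 18.975 kHz, folds to fs − 34.35 kHz = 3.6 kHz.
72.3 kHz mod fs = 34.35 kHz.
34.35 kHz > fs/2 = 18.975 kHz, folds to fs − 34.35 kHz = 3.6 kHz.
122.2 kHz mod fs = 8.35 kHz.
8.35 kHz ≤ fs/2 = 18.975 kHz, appears at 8.35 kHz.
72.3 kHz and 110.25 kHz both map to 3.6 kHz.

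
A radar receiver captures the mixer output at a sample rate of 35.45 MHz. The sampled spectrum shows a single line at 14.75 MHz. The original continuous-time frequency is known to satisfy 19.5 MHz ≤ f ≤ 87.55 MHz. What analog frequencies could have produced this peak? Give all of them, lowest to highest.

20.7 MHz, 50.2 MHz, 56.15 MHz, 85.65 MHz

Frequencies that alias to 14.75 MHz are k·fs ± 14.75 MHz for integer k ≥ 0.
k=0: 14.75 MHz.
k=1: 20.7 MHz, 50.2 MHz.
k=2: 56.15 MHz, 85.65 MHz.
k=3: 91.6 MHz, 121.1 MHz.
Within [19.5 MHz, 87.55 MHz]: 20.7 MHz, 50.2 MHz, 56.15 MHz, 85.65 MHz.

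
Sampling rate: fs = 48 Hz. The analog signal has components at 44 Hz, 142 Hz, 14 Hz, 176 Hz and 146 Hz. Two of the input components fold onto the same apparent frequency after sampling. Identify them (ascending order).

142 Hz, 146 Hz

fs/2 = 24 Hz.
44 Hz > fs/2 = 24 Hz, folds to fs − 44 Hz = 4 Hz.
142 Hz mod fs = 46 Hz.
46 Hz > fs/2 = 24 Hz, folds to fs − 46 Hz = 2 Hz.
14 Hz ≤ fs/2 = 24 Hz, passes unchanged.
176 Hz mod fs = 32 Hz.
32 Hz > fs/2 = 24 Hz, folds to fs − 32 Hz = 16 Hz.
146 Hz mod fs = 2 Hz.
2 Hz ≤ fs/2 = 24 Hz, appears at 2 Hz.
142 Hz and 146 Hz both map to 2 Hz.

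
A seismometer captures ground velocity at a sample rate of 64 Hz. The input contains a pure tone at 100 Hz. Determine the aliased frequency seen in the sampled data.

28 Hz

100 Hz mod fs = 36 Hz.
36 Hz > fs/2 = 32 Hz, folds to fs − 36 Hz = 28 Hz.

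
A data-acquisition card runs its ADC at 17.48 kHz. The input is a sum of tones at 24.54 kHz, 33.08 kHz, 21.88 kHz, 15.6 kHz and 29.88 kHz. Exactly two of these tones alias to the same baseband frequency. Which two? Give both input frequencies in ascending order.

15.6 kHz, 33.08 kHz

fs/2 = 8.74 kHz.
24.54 kHz mod fs = 7.06 kHz.
7.06 kHz ≤ fs/2 = 8.74 kHz, appears at 7.06 kHz.
33.08 kHz mod fs = 15.6 kHz.
15.6 kHz > fs/2 = 8.74 kHz, folds to fs − 15.6 kHz = 1.88 kHz.
21.88 kHz mod fs = 4.4 kHz.
4.4 kHz ≤ fs/2 = 8.74 kHz, appears at 4.4 kHz.
15.6 kHz > fs/2 = 8.74 kHz, folds to fs − 15.6 kHz = 1.88 kHz.
29.88 kHz mod fs = 12.4 kHz.
12.4 kHz > fs/2 = 8.74 kHz, folds to fs − 12.4 kHz = 5.08 kHz.
15.6 kHz and 33.08 kHz both map to 1.88 kHz.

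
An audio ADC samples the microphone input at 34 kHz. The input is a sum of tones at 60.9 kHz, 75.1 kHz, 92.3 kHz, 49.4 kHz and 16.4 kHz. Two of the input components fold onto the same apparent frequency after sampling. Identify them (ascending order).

fs/2 = 17 kHz.
60.9 kHz mod fs = 26.9 kHz.
26.9 kHz > fs/2 = 17 kHz, folds to fs − 26.9 kHz = 7.1 kHz.
75.1 kHz mod fs = 7.1 kHz.
7.1 kHz ≤ fs/2 = 17 kHz, appears at 7.1 kHz.
92.3 kHz mod fs = 24.3 kHz.
24.3 kHz > fs/2 = 17 kHz, folds to fs − 24.3 kHz = 9.7 kHz.
49.4 kHz mod fs = 15.4 kHz.
15.4 kHz ≤ fs/2 = 17 kHz, appears at 15.4 kHz.
16.4 kHz ≤ fs/2 = 17 kHz, passes unchanged.
60.9 kHz and 75.1 kHz both map to 7.1 kHz.

60.9 kHz, 75.1 kHz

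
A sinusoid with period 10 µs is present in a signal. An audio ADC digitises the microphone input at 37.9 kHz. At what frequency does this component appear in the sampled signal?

13.7 kHz

T = 10 µs → f = 1/T = 100 kHz.
100 kHz mod fs = 24.2 kHz.
24.2 kHz > fs/2 = 18.95 kHz, folds to fs − 24.2 kHz = 13.7 kHz.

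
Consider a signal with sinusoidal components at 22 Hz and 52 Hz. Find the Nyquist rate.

104 Hz

Highest-frequency component: 52 Hz.
Nyquist rate = 2 × 52 Hz = 104 Hz.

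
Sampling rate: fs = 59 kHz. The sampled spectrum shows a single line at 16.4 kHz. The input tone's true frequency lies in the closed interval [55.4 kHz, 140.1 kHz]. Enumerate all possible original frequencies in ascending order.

75.4 kHz, 101.6 kHz, 134.4 kHz

Frequencies that alias to 16.4 kHz are k·fs ± 16.4 kHz for integer k ≥ 0.
k=0: 16.4 kHz.
k=1: 42.6 kHz, 75.4 kHz.
k=2: 101.6 kHz, 134.4 kHz.
k=3: 160.6 kHz, 193.4 kHz.
Within [55.4 kHz, 140.1 kHz]: 75.4 kHz, 101.6 kHz, 134.4 kHz.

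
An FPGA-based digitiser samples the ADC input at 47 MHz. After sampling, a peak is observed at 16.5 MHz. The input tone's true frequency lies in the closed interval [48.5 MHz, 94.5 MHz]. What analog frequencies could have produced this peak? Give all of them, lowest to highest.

Frequencies that alias to 16.5 MHz are k·fs ± 16.5 MHz for integer k ≥ 0.
k=0: 16.5 MHz.
k=1: 30.5 MHz, 63.5 MHz.
k=2: 77.5 MHz, 110.5 MHz.
k=3: 124.5 MHz, 157.5 MHz.
Within [48.5 MHz, 94.5 MHz]: 63.5 MHz, 77.5 MHz.

63.5 MHz, 77.5 MHz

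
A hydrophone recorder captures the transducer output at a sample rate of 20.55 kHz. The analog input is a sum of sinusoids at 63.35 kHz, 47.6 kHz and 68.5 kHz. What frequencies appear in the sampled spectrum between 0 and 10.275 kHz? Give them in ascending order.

fs/2 = 10.275 kHz.
63.35 kHz mod fs = 1.7 kHz.
1.7 kHz ≤ fs/2 = 10.275 kHz, appears at 1.7 kHz.
47.6 kHz mod fs = 6.5 kHz.
6.5 kHz ≤ fs/2 = 10.275 kHz, appears at 6.5 kHz.
68.5 kHz mod fs = 6.85 kHz.
6.85 kHz ≤ fs/2 = 10.275 kHz, appears at 6.85 kHz.
Distinct values: {1.7 kHz, 6.5 kHz, 6.85 kHz}.

1.7 kHz, 6.5 kHz, 6.85 kHz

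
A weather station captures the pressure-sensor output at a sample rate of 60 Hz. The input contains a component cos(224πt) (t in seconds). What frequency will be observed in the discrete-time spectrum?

8 Hz

ω = 224π rad/s → f = ω/(2π) = 112 Hz.
112 Hz mod fs = 52 Hz.
52 Hz > fs/2 = 30 Hz, folds to fs − 52 Hz = 8 Hz.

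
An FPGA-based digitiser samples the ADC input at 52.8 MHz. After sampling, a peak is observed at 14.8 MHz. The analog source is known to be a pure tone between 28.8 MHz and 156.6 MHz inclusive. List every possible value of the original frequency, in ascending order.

38 MHz, 67.6 MHz, 90.8 MHz, 120.4 MHz, 143.6 MHz

Frequencies that alias to 14.8 MHz are k·fs ± 14.8 MHz for integer k ≥ 0.
k=0: 14.8 MHz.
k=1: 38 MHz, 67.6 MHz.
k=2: 90.8 MHz, 120.4 MHz.
k=3: 143.6 MHz, 173.2 MHz.
k=4: 196.4 MHz, 226 MHz.
Within [28.8 MHz, 156.6 MHz]: 38 MHz, 67.6 MHz, 90.8 MHz, 120.4 MHz, 143.6 MHz.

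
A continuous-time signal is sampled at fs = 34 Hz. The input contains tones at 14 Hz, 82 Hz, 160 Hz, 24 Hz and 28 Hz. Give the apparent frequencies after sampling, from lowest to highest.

fs/2 = 17 Hz.
14 Hz ≤ fs/2 = 17 Hz, passes unchanged.
82 Hz mod fs = 14 Hz.
14 Hz ≤ fs/2 = 17 Hz, appears at 14 Hz.
160 Hz mod fs = 24 Hz.
24 Hz > fs/2 = 17 Hz, folds to fs − 24 Hz = 10 Hz.
24 Hz > fs/2 = 17 Hz, folds to fs − 24 Hz = 10 Hz.
28 Hz > fs/2 = 17 Hz, folds to fs − 28 Hz = 6 Hz.
Distinct values: {6 Hz, 10 Hz, 14 Hz}.

6 Hz, 10 Hz, 14 Hz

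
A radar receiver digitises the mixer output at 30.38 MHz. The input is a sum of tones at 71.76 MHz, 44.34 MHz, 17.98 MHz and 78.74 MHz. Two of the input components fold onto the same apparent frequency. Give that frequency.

12.4 MHz

fs/2 = 15.19 MHz.
71.76 MHz mod fs = 11 MHz.
11 MHz ≤ fs/2 = 15.19 MHz, appears at 11 MHz.
44.34 MHz mod fs = 13.96 MHz.
13.96 MHz ≤ fs/2 = 15.19 MHz, appears at 13.96 MHz.
17.98 MHz > fs/2 = 15.19 MHz, folds to fs − 17.98 MHz = 12.4 MHz.
78.74 MHz mod fs = 17.98 MHz.
17.98 MHz > fs/2 = 15.19 MHz, folds to fs − 17.98 MHz = 12.4 MHz.
17.98 MHz and 78.74 MHz both map to 12.4 MHz.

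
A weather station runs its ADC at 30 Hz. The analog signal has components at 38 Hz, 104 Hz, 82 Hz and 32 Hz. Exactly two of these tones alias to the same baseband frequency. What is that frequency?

8 Hz

fs/2 = 15 Hz.
38 Hz mod fs = 8 Hz.
8 Hz ≤ fs/2 = 15 Hz, appears at 8 Hz.
104 Hz mod fs = 14 Hz.
14 Hz ≤ fs/2 = 15 Hz, appears at 14 Hz.
82 Hz mod fs = 22 Hz.
22 Hz > fs/2 = 15 Hz, folds to fs − 22 Hz = 8 Hz.
32 Hz mod fs = 2 Hz.
2 Hz ≤ fs/2 = 15 Hz, appears at 2 Hz.
38 Hz and 82 Hz both map to 8 Hz.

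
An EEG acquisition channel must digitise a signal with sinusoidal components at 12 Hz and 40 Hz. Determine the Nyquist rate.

80 Hz

Highest-frequency component: 40 Hz.
Nyquist rate = 2 × 40 Hz = 80 Hz.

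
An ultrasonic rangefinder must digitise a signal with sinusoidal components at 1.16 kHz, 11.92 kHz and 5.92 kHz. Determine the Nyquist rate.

Highest-frequency component: 11.92 kHz.
Nyquist rate = 2 × 11.92 kHz = 23.84 kHz.

23.84 kHz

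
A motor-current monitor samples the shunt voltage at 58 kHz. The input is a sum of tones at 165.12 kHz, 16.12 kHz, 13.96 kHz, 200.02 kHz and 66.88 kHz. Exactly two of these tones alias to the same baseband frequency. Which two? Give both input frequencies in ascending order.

66.88 kHz, 165.12 kHz

fs/2 = 29 kHz.
165.12 kHz mod fs = 49.12 kHz.
49.12 kHz > fs/2 = 29 kHz, folds to fs − 49.12 kHz = 8.88 kHz.
16.12 kHz ≤ fs/2 = 29 kHz, passes unchanged.
13.96 kHz ≤ fs/2 = 29 kHz, passes unchanged.
200.02 kHz mod fs = 26.02 kHz.
26.02 kHz ≤ fs/2 = 29 kHz, appears at 26.02 kHz.
66.88 kHz mod fs = 8.88 kHz.
8.88 kHz ≤ fs/2 = 29 kHz, appears at 8.88 kHz.
66.88 kHz and 165.12 kHz both map to 8.88 kHz.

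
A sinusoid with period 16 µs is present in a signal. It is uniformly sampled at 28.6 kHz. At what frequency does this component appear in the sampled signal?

T = 16 µs → f = 1/T = 62.5 kHz.
62.5 kHz mod fs = 5.3 kHz.
5.3 kHz ≤ fs/2 = 14.3 kHz, appears at 5.3 kHz.

5.3 kHz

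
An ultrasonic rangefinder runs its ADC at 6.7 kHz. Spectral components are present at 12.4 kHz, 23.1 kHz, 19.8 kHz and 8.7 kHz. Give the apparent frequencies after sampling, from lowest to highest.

0.3 kHz, 1 kHz, 2 kHz, 3 kHz

fs/2 = 3.35 kHz.
12.4 kHz mod fs = 5.7 kHz.
5.7 kHz > fs/2 = 3.35 kHz, folds to fs − 5.7 kHz = 1 kHz.
23.1 kHz mod fs = 3 kHz.
3 kHz ≤ fs/2 = 3.35 kHz, appears at 3 kHz.
19.8 kHz mod fs = 6.4 kHz.
6.4 kHz > fs/2 = 3.35 kHz, folds to fs − 6.4 kHz = 0.3 kHz.
8.7 kHz mod fs = 2 kHz.
2 kHz ≤ fs/2 = 3.35 kHz, appears at 2 kHz.
Distinct values: {0.3 kHz, 1 kHz, 2 kHz, 3 kHz}.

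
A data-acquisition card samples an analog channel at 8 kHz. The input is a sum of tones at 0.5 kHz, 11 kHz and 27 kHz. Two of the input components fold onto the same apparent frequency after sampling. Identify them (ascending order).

fs/2 = 4 kHz.
0.5 kHz ≤ fs/2 = 4 kHz, passes unchanged.
11 kHz mod fs = 3 kHz.
3 kHz ≤ fs/2 = 4 kHz, appears at 3 kHz.
27 kHz mod fs = 3 kHz.
3 kHz ≤ fs/2 = 4 kHz, appears at 3 kHz.
11 kHz and 27 kHz both map to 3 kHz.

11 kHz, 27 kHz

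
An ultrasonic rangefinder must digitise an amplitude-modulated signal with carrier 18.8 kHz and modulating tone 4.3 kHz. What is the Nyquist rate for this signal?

46.2 kHz

AM sidebands sit at fc ± fm = 14.5 kHz and 23.1 kHz.
Highest-frequency component: 23.1 kHz.
Nyquist rate = 2 × 23.1 kHz = 46.2 kHz.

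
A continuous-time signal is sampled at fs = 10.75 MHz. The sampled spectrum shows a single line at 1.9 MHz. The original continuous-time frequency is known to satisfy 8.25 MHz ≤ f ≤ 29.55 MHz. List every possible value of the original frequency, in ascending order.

8.85 MHz, 12.65 MHz, 19.6 MHz, 23.4 MHz

Frequencies that alias to 1.9 MHz are k·fs ± 1.9 MHz for integer k ≥ 0.
k=0: 1.9 MHz.
k=1: 8.85 MHz, 12.65 MHz.
k=2: 19.6 MHz, 23.4 MHz.
k=3: 30.35 MHz, 34.15 MHz.
Within [8.25 MHz, 29.55 MHz]: 8.85 MHz, 12.65 MHz, 19.6 MHz, 23.4 MHz.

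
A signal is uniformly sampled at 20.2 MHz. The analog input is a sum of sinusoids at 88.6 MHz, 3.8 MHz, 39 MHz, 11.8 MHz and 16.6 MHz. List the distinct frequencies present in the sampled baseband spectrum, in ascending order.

1.4 MHz, 3.6 MHz, 3.8 MHz, 7.8 MHz, 8.4 MHz

fs/2 = 10.1 MHz.
88.6 MHz mod fs = 7.8 MHz.
7.8 MHz ≤ fs/2 = 10.1 MHz, appears at 7.8 MHz.
3.8 MHz ≤ fs/2 = 10.1 MHz, passes unchanged.
39 MHz mod fs = 18.8 MHz.
18.8 MHz > fs/2 = 10.1 MHz, folds to fs − 18.8 MHz = 1.4 MHz.
11.8 MHz > fs/2 = 10.1 MHz, folds to fs − 11.8 MHz = 8.4 MHz.
16.6 MHz > fs/2 = 10.1 MHz, folds to fs − 16.6 MHz = 3.6 MHz.
Distinct values: {1.4 MHz, 3.6 MHz, 3.8 MHz, 7.8 MHz, 8.4 MHz}.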